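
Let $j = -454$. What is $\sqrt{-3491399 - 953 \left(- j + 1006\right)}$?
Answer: $3 i \sqrt{542531} \approx 2209.7 i$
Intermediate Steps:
$\sqrt{-3491399 - 953 \left(- j + 1006\right)} = \sqrt{-3491399 - 953 \left(\left(-1\right) \left(-454\right) + 1006\right)} = \sqrt{-3491399 - 953 \left(454 + 1006\right)} = \sqrt{-3491399 - 1391380} = \sqrt{-4882779} = 3 i \sqrt{542531}$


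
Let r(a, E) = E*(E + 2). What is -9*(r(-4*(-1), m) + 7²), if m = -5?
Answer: -576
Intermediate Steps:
r(a, E) = E*(2 + E)
-9*(r(-4*(-1), m) + 7²) = -9*(-5*(2 - 5) + 7²) = -9*(-5*(-3) + 49) = -9*(15 + 49) = -9*64 = -576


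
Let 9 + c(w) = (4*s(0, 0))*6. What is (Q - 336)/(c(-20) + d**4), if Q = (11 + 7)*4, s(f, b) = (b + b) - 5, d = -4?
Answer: -264/127 ≈ -2.0787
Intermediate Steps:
s(f, b) = -5 + 2*b (s(f, b) = 2*b - 5 = -5 + 2*b)
Q = 72 (Q = 18*4 = 72)
c(w) = -129 (c(w) = -9 + (4*(-5 + 2*0))*6 = -9 + (4*(-5 + 0))*6 = -9 + (4*(-5))*6 = -9 - 20*6 = -9 - 120 = -129)
(Q - 336)/(c(-20) + d**4) = (72 - 336)/(-129 + (-4)**4) = -264/(-129 + 256) = -264/127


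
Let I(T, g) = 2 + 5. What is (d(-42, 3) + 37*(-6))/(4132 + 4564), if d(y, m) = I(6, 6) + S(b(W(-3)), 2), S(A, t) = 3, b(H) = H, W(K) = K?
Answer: -53/2174 ≈ -0.024379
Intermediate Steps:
I(T, g) = 7
d(y, m) = 10 (d(y, m) = 7 + 3 = 10)
(d(-42, 3) + 37*(-6))/(4132 + 4564) = (10 + 37*(-6))/(4132 + 4564) = (10 - 222)/8696 = -212*1/8696 = -53/2174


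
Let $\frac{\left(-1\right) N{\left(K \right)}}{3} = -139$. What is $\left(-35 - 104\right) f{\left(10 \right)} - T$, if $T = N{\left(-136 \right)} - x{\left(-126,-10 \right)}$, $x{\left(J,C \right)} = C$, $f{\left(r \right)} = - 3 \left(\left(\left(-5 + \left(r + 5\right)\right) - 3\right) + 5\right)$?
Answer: $4577$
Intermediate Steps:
$N{\left(K \right)} = 417$ ($N{\left(K \right)} = \left(-3\right) \left(-139\right) = 417$)
$f{\left(r \right)} = -6 - 3 r$ ($f{\left(r \right)} = - 3 \left(\left(\left(-5 + \left(5 + r\right)\right) - 3\right) + 5\right) = - 3 \left(\left(r - 3\right) + 5\right) = - 3 \left(\left(-3 + r\right) + 5\right) = - 3 \left(2 + r\right) = -6 - 3 r$)
$T = 427$ ($T = 417 - -10 = 417 + 10 = 427$)
$\left(-35 - 104\right) f{\left(10 \right)} - T = \left(-35 - 104\right) \left(-6 - 30\right) - 427 = - 139 \left(-6 - 30\right) - 427 = \left(-139\right) \left(-36\right) - 427 = 5004 - 427 = 4577$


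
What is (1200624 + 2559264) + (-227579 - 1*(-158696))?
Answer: 3691005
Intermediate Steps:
(1200624 + 2559264) + (-227579 - 1*(-158696)) = 3759888 + (-227579 + 158696) = 3759888 - 68883 = 3691005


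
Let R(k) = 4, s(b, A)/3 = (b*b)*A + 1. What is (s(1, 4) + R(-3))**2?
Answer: 361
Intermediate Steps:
s(b, A) = 3 + 3*A*b**2 (s(b, A) = 3*((b*b)*A + 1) = 3*(b**2*A + 1) = 3*(A*b**2 + 1) = 3*(1 + A*b**2) = 3 + 3*A*b**2)
(s(1, 4) + R(-3))**2 = ((3 + 3*4*1**2) + 4)**2 = ((3 + 3*4*1) + 4)**2 = ((3 + 12) + 4)**2 = (15 + 4)**2 = 19**2 = 361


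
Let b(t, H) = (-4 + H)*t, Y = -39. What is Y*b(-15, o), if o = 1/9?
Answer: -2275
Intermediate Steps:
o = ⅑ ≈ 0.11111
b(t, H) = t*(-4 + H)
Y*b(-15, o) = -(-585)*(-4 + ⅑) = -(-585)*(-35)/9 = -39*175/3 = -2275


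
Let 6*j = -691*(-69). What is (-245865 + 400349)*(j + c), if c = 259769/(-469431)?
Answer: 576236701222490/469431 ≈ 1.2275e+9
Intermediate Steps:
j = 15893/2 (j = (-691*(-69))/6 = (1/6)*47679 = 15893/2 ≈ 7946.5)
c = -259769/469431 (c = 259769*(-1/469431) = -259769/469431 ≈ -0.55337)
(-245865 + 400349)*(j + c) = (-245865 + 400349)*(15893/2 - 259769/469431) = 154484*(7460147345/938862) = 576236701222490/469431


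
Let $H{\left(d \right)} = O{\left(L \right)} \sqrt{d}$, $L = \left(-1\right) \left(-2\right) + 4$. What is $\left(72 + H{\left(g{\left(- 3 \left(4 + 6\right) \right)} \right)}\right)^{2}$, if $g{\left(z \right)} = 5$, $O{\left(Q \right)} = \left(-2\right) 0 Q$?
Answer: $5184$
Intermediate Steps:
$L = 6$ ($L = 2 + 4 = 6$)
$O{\left(Q \right)} = 0$ ($O{\left(Q \right)} = 0 Q = 0$)
$H{\left(d \right)} = 0$ ($H{\left(d \right)} = 0 \sqrt{d} = 0$)
$\left(72 + H{\left(g{\left(- 3 \left(4 + 6\right) \right)} \right)}\right)^{2} = \left(72 + 0\right)^{2} = 72^{2} = 5184$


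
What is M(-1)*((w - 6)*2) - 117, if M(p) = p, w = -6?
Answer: -93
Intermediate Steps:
M(-1)*((w - 6)*2) - 117 = -(-6 - 6)*2 - 117 = -(-12)*2 - 117 = -1*(-24) - 117 = 24 - 117 = -93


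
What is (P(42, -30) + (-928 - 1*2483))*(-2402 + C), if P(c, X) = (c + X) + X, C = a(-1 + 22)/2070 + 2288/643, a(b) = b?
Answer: 1216280152017/147890 ≈ 8.2242e+6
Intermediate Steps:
C = 1583221/443670 (C = (-1 + 22)/2070 + 2288/643 = 21*(1/2070) + 2288*(1/643) = 7/690 + 2288/643 = 1583221/443670 ≈ 3.5685)
P(c, X) = c + 2*X (P(c, X) = (X + c) + X = c + 2*X)
(P(42, -30) + (-928 - 1*2483))*(-2402 + C) = ((42 + 2*(-30)) + (-928 - 1*2483))*(-2402 + 1583221/443670) = ((42 - 60) + (-928 - 2483))*(-1064112119/443670) = (-18 - 3411)*(-1064112119/443670) = -3429*(-1064112119/443670) = 1216280152017/147890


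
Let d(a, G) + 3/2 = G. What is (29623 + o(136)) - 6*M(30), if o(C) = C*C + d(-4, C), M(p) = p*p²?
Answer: -227493/2 ≈ -1.1375e+5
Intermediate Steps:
M(p) = p³
d(a, G) = -3/2 + G
o(C) = -3/2 + C + C² (o(C) = C*C + (-3/2 + C) = C² + (-3/2 + C) = -3/2 + C + C²)
(29623 + o(136)) - 6*M(30) = (29623 + (-3/2 + 136 + 136²)) - 6*30³ = (29623 + (-3/2 + 136 + 18496)) - 6*27000 = (29623 + 37261/2) - 162000 = 96507/2 - 162000 = -227493/2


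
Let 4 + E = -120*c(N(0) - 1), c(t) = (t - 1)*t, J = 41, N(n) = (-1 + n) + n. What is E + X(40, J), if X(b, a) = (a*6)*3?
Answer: 14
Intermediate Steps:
N(n) = -1 + 2*n
c(t) = t*(-1 + t) (c(t) = (-1 + t)*t = t*(-1 + t))
X(b, a) = 18*a (X(b, a) = (6*a)*3 = 18*a)
E = -724 (E = -4 - 120*((-1 + 2*0) - 1)*(-1 + ((-1 + 2*0) - 1)) = -4 - 120*((-1 + 0) - 1)*(-1 + ((-1 + 0) - 1)) = -4 - 120*(-1 - 1)*(-1 + (-1 - 1)) = -4 - (-240)*(-1 - 2) = -4 - (-240)*(-3) = -4 - 120*6 = -4 - 720 = -724)
E + X(40, J) = -724 + 18*41 = -724 + 738 = 14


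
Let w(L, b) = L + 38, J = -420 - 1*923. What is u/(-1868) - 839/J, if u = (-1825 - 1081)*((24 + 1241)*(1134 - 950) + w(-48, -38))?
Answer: 227092122938/627181 ≈ 3.6208e+5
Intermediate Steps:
J = -1343 (J = -420 - 923 = -1343)
w(L, b) = 38 + L
u = -676371500 (u = (-1825 - 1081)*((24 + 1241)*(1134 - 950) + (38 - 48)) = -2906*(1265*184 - 10) = -2906*(232760 - 10) = -2906*232750 = -676371500)
u/(-1868) - 839/J = -676371500/(-1868) - 839/(-1343) = -676371500*(-1/1868) - 839*(-1/1343) = 169092875/467 + 839/1343 = 227092122938/627181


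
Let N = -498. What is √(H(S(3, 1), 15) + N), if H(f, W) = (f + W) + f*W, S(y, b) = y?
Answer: I*√435 ≈ 20.857*I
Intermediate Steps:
H(f, W) = W + f + W*f (H(f, W) = (W + f) + W*f = W + f + W*f)
√(H(S(3, 1), 15) + N) = √((15 + 3 + 15*3) - 498) = √((15 + 3 + 45) - 498) = √(63 - 498) = √(-435) = I*√435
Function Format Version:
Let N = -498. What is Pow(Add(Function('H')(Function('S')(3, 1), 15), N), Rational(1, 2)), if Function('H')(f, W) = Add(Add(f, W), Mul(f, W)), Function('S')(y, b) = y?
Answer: Mul(I, Pow(435, Rational(1, 2))) ≈ Mul(20.857, I)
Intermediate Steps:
Function('H')(f, W) = Add(W, f, Mul(W, f)) (Function('H')(f, W) = Add(Add(W, f), Mul(W, f)) = Add(W, f, Mul(W, f)))
Pow(Add(Function('H')(Function('S')(3, 1), 15), N), Rational(1, 2)) = Pow(Add(Add(15, 3, Mul(15, 3)), -498), Rational(1, 2)) = Pow(Add(Add(15, 3, 45), -498), Rational(1, 2)) = Pow(Add(63, -498), Rational(1, 2)) = Pow(-435, Rational(1, 2)) = Mul(I, Pow(435, Rational(1, 2)))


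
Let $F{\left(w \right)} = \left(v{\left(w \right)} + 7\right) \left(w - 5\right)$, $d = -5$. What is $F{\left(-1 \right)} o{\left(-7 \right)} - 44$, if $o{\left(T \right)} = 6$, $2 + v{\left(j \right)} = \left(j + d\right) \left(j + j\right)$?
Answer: $-656$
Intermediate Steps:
$v{\left(j \right)} = -2 + 2 j \left(-5 + j\right)$ ($v{\left(j \right)} = -2 + \left(j - 5\right) \left(j + j\right) = -2 + \left(-5 + j\right) 2 j = -2 + 2 j \left(-5 + j\right)$)
$F{\left(w \right)} = \left(-5 + w\right) \left(5 - 10 w + 2 w^{2}\right)$ ($F{\left(w \right)} = \left(\left(-2 - 10 w + 2 w^{2}\right) + 7\right) \left(w - 5\right) = \left(5 - 10 w + 2 w^{2}\right) \left(-5 + w\right) = \left(-5 + w\right) \left(5 - 10 w + 2 w^{2}\right)$)
$F{\left(-1 \right)} o{\left(-7 \right)} - 44 = \left(-25 - 20 \left(-1\right)^{2} + 2 \left(-1\right)^{3} + 55 \left(-1\right)\right) 6 - 44 = \left(-25 - 20 + 2 \left(-1\right) - 55\right) 6 - 44 = \left(-25 - 20 - 2 - 55\right) 6 - 44 = \left(-102\right) 6 - 44 = -612 - 44 = -656$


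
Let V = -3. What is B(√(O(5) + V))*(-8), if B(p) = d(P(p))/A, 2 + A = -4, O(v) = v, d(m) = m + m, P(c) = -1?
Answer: -8/3 ≈ -2.6667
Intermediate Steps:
d(m) = 2*m
A = -6 (A = -2 - 4 = -6)
B(p) = ⅓ (B(p) = (2*(-1))/(-6) = -2*(-⅙) = ⅓)
B(√(O(5) + V))*(-8) = (⅓)*(-8) = -8/3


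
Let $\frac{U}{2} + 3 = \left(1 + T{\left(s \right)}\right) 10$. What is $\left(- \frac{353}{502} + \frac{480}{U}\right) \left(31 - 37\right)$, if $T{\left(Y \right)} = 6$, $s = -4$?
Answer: $- \frac{290487}{16817} \approx -17.273$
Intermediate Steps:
$U = 134$ ($U = -6 + 2 \left(1 + 6\right) 10 = -6 + 2 \cdot 7 \cdot 10 = -6 + 2 \cdot 70 = -6 + 140 = 134$)
$\left(- \frac{353}{502} + \frac{480}{U}\right) \left(31 - 37\right) = \left(- \frac{353}{502} + \frac{480}{134}\right) \left(31 - 37\right) = \left(\left(-353\right) \frac{1}{502} + 480 \cdot \frac{1}{134}\right) \left(31 - 37\right) = \left(- \frac{353}{502} + \frac{240}{67}\right) \left(-6\right) = \frac{96829}{33634} \left(-6\right) = - \frac{290487}{16817}$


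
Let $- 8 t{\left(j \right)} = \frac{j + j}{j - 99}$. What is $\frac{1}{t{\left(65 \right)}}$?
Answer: $\frac{136}{65} \approx 2.0923$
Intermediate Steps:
$t{\left(j \right)} = - \frac{j}{4 \left(-99 + j\right)}$ ($t{\left(j \right)} = - \frac{\left(j + j\right) \frac{1}{j - 99}}{8} = - \frac{2 j \frac{1}{-99 + j}}{8} = - \frac{j}{4 \left(-99 + j\right)}$)
$\frac{1}{t{\left(65 \right)}} = \frac{1}{\left(-1\right) 65 \frac{1}{-396 + 4 \cdot 65}} = \frac{1}{\left(-1\right) 65 \frac{1}{-396 + 260}} = \frac{1}{\left(-1\right) 65 \frac{1}{-136}} = \frac{1}{\left(-1\right) 65 \left(- \frac{1}{136}\right)} = \frac{1}{\frac{65}{136}} = \frac{136}{65}$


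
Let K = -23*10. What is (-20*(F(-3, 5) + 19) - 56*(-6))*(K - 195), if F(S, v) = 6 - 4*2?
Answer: 1700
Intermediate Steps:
F(S, v) = -2 (F(S, v) = 6 - 8 = -2)
K = -230
(-20*(F(-3, 5) + 19) - 56*(-6))*(K - 195) = (-20*(-2 + 19) - 56*(-6))*(-230 - 195) = (-20*17 + 336)*(-425) = (-340 + 336)*(-425) = -4*(-425) = 1700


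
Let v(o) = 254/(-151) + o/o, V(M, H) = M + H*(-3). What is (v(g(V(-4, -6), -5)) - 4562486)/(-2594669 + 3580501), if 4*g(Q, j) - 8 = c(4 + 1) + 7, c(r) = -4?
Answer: -688935489/148860632 ≈ -4.6281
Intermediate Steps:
V(M, H) = M - 3*H
g(Q, j) = 11/4 (g(Q, j) = 2 + (-4 + 7)/4 = 2 + (¼)*3 = 2 + ¾ = 11/4)
v(o) = -103/151 (v(o) = 254*(-1/151) + 1 = -254/151 + 1 = -103/151)
(v(g(V(-4, -6), -5)) - 4562486)/(-2594669 + 3580501) = (-103/151 - 4562486)/(-2594669 + 3580501) = -688935489/151/985832 = -688935489/151*1/985832 = -688935489/148860632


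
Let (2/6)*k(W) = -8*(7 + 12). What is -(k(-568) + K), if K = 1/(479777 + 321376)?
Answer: 365325767/801153 ≈ 456.00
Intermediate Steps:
k(W) = -456 (k(W) = 3*(-8*(7 + 12)) = 3*(-8*19) = 3*(-152) = -456)
K = 1/801153 ≈ 1.2482e-6
-(k(-568) + K) = -(-456 + 1/801153) = -1*(-365325767/801153) = 365325767/801153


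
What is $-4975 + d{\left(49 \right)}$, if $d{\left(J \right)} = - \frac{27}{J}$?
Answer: $- \frac{243802}{49} \approx -4975.5$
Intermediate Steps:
$-4975 + d{\left(49 \right)} = -4975 - \frac{27}{49} = - \frac{243802}{49}$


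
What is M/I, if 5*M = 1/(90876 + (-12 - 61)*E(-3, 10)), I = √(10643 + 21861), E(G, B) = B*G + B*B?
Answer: √8126/6969345160 ≈ 1.2934e-8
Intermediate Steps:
E(G, B) = B² + B*G (E(G, B) = B*G + B² = B² + B*G)
I = 2*√8126 (I = √32504 = 2*√8126 ≈ 180.29)
M = 1/428830 (M = 1/(5*(90876 + (-12 - 61)*(10*(10 - 3)))) = 1/(5*(90876 - 730*7)) = 1/(5*(90876 - 73*70)) = 1/(5*(90876 - 5110)) = (⅕)/85766 = (⅕)*(1/85766) = 1/428830 ≈ 2.3319e-6)
M/I = 1/(428830*((2*√8126))) = (√8126/16252)/428830 = √8126/6969345160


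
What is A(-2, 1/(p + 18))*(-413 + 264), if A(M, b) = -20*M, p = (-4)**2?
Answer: -5960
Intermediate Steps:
p = 16
A(-2, 1/(p + 18))*(-413 + 264) = (-20*(-2))*(-413 + 264) = 40*(-149) = -5960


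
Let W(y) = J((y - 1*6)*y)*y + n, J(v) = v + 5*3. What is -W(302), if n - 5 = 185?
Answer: -27001104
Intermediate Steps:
n = 190 (n = 5 + 185 = 190)
J(v) = 15 + v (J(v) = v + 15 = 15 + v)
W(y) = 190 + y*(15 + y*(-6 + y)) (W(y) = (15 + (y - 1*6)*y)*y + 190 = (15 + (y - 6)*y)*y + 190 = (15 + (-6 + y)*y)*y + 190 = (15 + y*(-6 + y))*y + 190 = y*(15 + y*(-6 + y)) + 190 = 190 + y*(15 + y*(-6 + y)))
-W(302) = -(190 + 302*(15 + 302*(-6 + 302))) = -(190 + 302*(15 + 302*296)) = -(190 + 302*(15 + 89392)) = -(190 + 302*89407) = -(190 + 27000914) = -1*27001104 = -27001104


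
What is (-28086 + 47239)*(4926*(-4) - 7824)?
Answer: -527243784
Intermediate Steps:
(-28086 + 47239)*(4926*(-4) - 7824) = 19153*(-19704 - 7824) = 19153*(-27528) = -527243784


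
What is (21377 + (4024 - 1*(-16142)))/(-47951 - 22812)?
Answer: -41543/70763 ≈ -0.58707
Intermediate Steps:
(21377 + (4024 - 1*(-16142)))/(-47951 - 22812) = (21377 + (4024 + 16142))/(-70763) = (21377 + 20166)*(-1/70763) = 41543*(-1/70763) = -41543/70763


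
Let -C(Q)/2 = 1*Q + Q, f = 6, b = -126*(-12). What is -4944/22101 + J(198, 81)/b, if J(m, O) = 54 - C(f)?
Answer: -319525/1856484 ≈ -0.17211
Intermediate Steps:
b = 1512
C(Q) = -4*Q (C(Q) = -2*(1*Q + Q) = -2*(Q + Q) = -4*Q)
J(m, O) = 78 (J(m, O) = 54 - (-4)*6 = 54 - 1*(-24) = 54 + 24 = 78)
-4944/22101 + J(198, 81)/b = -4944/22101 + 78/1512 = -4944*1/22101 + 78*(1/1512) = -1648/7367 + 13/252 = -319525/1856484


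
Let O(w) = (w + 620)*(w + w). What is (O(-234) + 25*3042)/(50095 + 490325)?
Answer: -17433/90070 ≈ -0.19355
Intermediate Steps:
O(w) = 2*w*(620 + w) (O(w) = (620 + w)*(2*w) = 2*w*(620 + w))
(O(-234) + 25*3042)/(50095 + 490325) = (2*(-234)*(620 - 234) + 25*3042)/(50095 + 490325) = (2*(-234)*386 + 76050)/540420 = (-180648 + 76050)*(1/540420) = -104598*1/540420 = -17433/90070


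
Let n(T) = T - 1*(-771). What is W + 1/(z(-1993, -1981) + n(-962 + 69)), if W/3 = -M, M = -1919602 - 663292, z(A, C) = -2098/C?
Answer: 1856460226307/239584 ≈ 7.7487e+6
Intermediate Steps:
n(T) = 771 + T (n(T) = T + 771 = 771 + T)
M = -2582894
W = 7748682 (W = 3*(-1*(-2582894)) = 3*2582894 = 7748682)
W + 1/(z(-1993, -1981) + n(-962 + 69)) = 7748682 + 1/(-2098/(-1981) + (771 + (-962 + 69))) = 7748682 + 1/(-2098*(-1/1981) + (771 - 893)) = 7748682 + 1/(2098/1981 - 122) = 7748682 + 1/(-239584/1981) = 7748682 - 1981/239584 = 1856460226307/239584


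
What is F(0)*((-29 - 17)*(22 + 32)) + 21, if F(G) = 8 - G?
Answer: -19851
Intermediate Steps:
F(0)*((-29 - 17)*(22 + 32)) + 21 = (8 - 1*0)*((-29 - 17)*(22 + 32)) + 21 = (8 + 0)*(-46*54) + 21 = 8*(-2484) + 21 = -19872 + 21 = -19851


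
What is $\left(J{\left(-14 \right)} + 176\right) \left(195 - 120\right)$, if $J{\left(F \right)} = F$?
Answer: $12150$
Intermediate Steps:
$\left(J{\left(-14 \right)} + 176\right) \left(195 - 120\right) = \left(-14 + 176\right) \left(195 - 120\right) = 162 \cdot 75 = 12150$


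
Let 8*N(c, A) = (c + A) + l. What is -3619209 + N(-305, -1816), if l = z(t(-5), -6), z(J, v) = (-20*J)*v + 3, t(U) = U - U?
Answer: -14477895/4 ≈ -3.6195e+6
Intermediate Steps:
t(U) = 0
z(J, v) = 3 - 20*J*v (z(J, v) = -20*J*v + 3 = 3 - 20*J*v)
l = 3 (l = 3 - 20*0*(-6) = 3 + 0 = 3)
N(c, A) = 3/8 + A/8 + c/8 (N(c, A) = ((c + A) + 3)/8 = ((A + c) + 3)/8 = (3 + A + c)/8 = 3/8 + A/8 + c/8)
-3619209 + N(-305, -1816) = -3619209 + (3/8 + (1/8)*(-1816) + (1/8)*(-305)) = -3619209 + (3/8 - 227 - 305/8) = -3619209 - 1059/4 = -14477895/4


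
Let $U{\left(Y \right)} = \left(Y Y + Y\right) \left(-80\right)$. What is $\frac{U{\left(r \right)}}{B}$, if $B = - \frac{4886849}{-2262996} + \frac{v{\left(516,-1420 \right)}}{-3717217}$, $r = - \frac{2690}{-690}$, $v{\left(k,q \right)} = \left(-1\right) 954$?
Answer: $- \frac{6798579161886628480}{9610680013953593} \approx -707.4$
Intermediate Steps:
$v{\left(k,q \right)} = -954$
$r = \frac{269}{69}$ ($r = \left(-2690\right) \left(- \frac{1}{690}\right) = \frac{269}{69} \approx 3.8986$)
$U{\left(Y \right)} = - 80 Y - 80 Y^{2}$ ($U{\left(Y \right)} = \left(Y^{2} + Y\right) \left(-80\right) = \left(Y + Y^{2}\right) \left(-80\right) = - 80 Y - 80 Y^{2}$)
$B = \frac{18167637077417}{8412047202132}$ ($B = - \frac{4886849}{-2262996} - \frac{954}{-3717217} = \left(-4886849\right) \left(- \frac{1}{2262996}\right) - - \frac{954}{3717217} = \frac{4886849}{2262996} + \frac{954}{3717217} = \frac{18167637077417}{8412047202132} \approx 2.1597$)
$\frac{U{\left(r \right)}}{B} = \frac{\left(-80\right) \frac{269}{69} \left(1 + \frac{269}{69}\right)}{\frac{18167637077417}{8412047202132}} = \left(-80\right) \frac{269}{69} \cdot \frac{338}{69} \cdot \frac{8412047202132}{18167637077417} = \left(- \frac{7273760}{4761}\right) \frac{8412047202132}{18167637077417} = - \frac{6798579161886628480}{9610680013953593}$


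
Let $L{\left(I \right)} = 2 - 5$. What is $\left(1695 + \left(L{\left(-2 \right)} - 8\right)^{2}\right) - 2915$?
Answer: $-1099$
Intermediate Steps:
$L{\left(I \right)} = -3$
$\left(1695 + \left(L{\left(-2 \right)} - 8\right)^{2}\right) - 2915 = \left(1695 + \left(-3 - 8\right)^{2}\right) - 2915 = \left(1695 + \left(-11\right)^{2}\right) - 2915 = \left(1695 + 121\right) - 2915 = 1816 - 2915 = -1099$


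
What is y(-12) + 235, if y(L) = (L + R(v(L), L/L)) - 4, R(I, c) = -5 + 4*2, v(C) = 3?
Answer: 222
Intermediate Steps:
R(I, c) = 3 (R(I, c) = -5 + 8 = 3)
y(L) = -1 + L (y(L) = (L + 3) - 4 = (3 + L) - 4 = -1 + L)
y(-12) + 235 = (-1 - 12) + 235 = -13 + 235 = 222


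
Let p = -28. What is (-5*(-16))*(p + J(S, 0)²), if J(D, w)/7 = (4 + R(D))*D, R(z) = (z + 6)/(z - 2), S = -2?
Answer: 138880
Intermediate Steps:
R(z) = (6 + z)/(-2 + z)
J(D, w) = 7*D*(4 + (6 + D)/(-2 + D)) (J(D, w) = 7*((4 + (6 + D)/(-2 + D))*D) = 7*(D*(4 + (6 + D)/(-2 + D))) = 7*D*(4 + (6 + D)/(-2 + D)))
(-5*(-16))*(p + J(S, 0)²) = (-5*(-16))*(-28 + (7*(-2)*(-2 + 5*(-2))/(-2 - 2))²) = 80*(-28 + (7*(-2)*(-2 - 10)/(-4))²) = 80*(-28 + (7*(-2)*(-¼)*(-12))²) = 80*(-28 + (-42)²) = 80*(-28 + 1764) = 80*1736 = 138880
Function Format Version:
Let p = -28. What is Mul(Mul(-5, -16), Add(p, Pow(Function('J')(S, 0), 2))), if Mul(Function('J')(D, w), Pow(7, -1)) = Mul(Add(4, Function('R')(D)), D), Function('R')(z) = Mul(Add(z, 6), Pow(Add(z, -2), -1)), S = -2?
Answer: 138880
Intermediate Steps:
Function('R')(z) = Mul(Pow(Add(-2, z), -1), Add(6, z)) (Function('R')(z) = Mul(Add(6, z), Pow(Add(-2, z), -1)) = Mul(Pow(Add(-2, z), -1), Add(6, z)))
Function('J')(D, w) = Mul(7, D, Add(4, Mul(Pow(Add(-2, D), -1), Add(6, D)))) (Function('J')(D, w) = Mul(7, Mul(Add(4, Mul(Pow(Add(-2, D), -1), Add(6, D))), D)) = Mul(7, Mul(D, Add(4, Mul(Pow(Add(-2, D), -1), Add(6, D))))) = Mul(7, D, Add(4, Mul(Pow(Add(-2, D), -1), Add(6, D)))))
Mul(Mul(-5, -16), Add(p, Pow(Function('J')(S, 0), 2))) = Mul(Mul(-5, -16), Add(-28, Pow(Mul(7, -2, Pow(Add(-2, -2), -1), Add(-2, Mul(5, -2))), 2))) = Mul(80, Add(-28, Pow(Mul(7, -2, Pow(-4, -1), Add(-2, -10)), 2))) = Mul(80, Add(-28, Pow(Mul(7, -2, Rational(-1, 4), -12), 2))) = Mul(80, Add(-28, Pow(-42, 2))) = Mul(80, Add(-28, 1764)) = Mul(80, 1736) = 138880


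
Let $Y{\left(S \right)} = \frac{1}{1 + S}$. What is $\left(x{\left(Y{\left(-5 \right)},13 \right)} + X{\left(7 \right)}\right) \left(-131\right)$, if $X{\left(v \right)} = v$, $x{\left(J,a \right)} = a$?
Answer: $-2620$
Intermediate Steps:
$\left(x{\left(Y{\left(-5 \right)},13 \right)} + X{\left(7 \right)}\right) \left(-131\right) = \left(13 + 7\right) \left(-131\right) = 20 \left(-131\right) = -2620$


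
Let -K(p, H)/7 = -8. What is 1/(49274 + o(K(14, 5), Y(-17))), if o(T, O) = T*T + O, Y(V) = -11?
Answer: 1/52399 ≈ 1.9084e-5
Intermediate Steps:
K(p, H) = 56 (K(p, H) = -7*(-8) = 56)
o(T, O) = O + T² (o(T, O) = T² + O = O + T²)
1/(49274 + o(K(14, 5), Y(-17))) = 1/(49274 + (-11 + 56²)) = 1/(49274 + (-11 + 3136)) = 1/(49274 + 3125) = 1/52399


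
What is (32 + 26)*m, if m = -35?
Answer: -2030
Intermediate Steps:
(32 + 26)*m = (32 + 26)*(-35) = 58*(-35) = -2030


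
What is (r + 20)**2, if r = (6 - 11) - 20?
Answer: 25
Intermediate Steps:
r = -25 (r = -5 - 20 = -25)
(r + 20)**2 = (-25 + 20)**2 = (-5)**2 = 25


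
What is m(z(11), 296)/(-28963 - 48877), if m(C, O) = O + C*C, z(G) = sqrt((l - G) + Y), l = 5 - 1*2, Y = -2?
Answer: -143/38920 ≈ -0.0036742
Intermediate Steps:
l = 3 (l = 5 - 2 = 3)
z(G) = sqrt(1 - G) (z(G) = sqrt((3 - G) - 2) = sqrt(1 - G))
m(C, O) = O + C**2
m(z(11), 296)/(-28963 - 48877) = (296 + (sqrt(1 - 1*11))**2)/(-28963 - 48877) = (296 + (sqrt(1 - 11))**2)/(-77840) = (296 + (sqrt(-10))**2)*(-1/77840) = (296 + (I*sqrt(10))**2)*(-1/77840) = (296 - 10)*(-1/77840) = 286*(-1/77840) = -143/38920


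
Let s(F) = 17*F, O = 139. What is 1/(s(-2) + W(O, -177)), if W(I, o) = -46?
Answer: -1/80 ≈ -0.012500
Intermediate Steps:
1/(s(-2) + W(O, -177)) = 1/(17*(-2) - 46) = 1/(-34 - 46) = 1/(-80) = -1/80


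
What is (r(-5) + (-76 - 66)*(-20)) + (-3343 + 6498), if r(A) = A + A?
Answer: 5985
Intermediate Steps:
r(A) = 2*A
(r(-5) + (-76 - 66)*(-20)) + (-3343 + 6498) = (2*(-5) + (-76 - 66)*(-20)) + (-3343 + 6498) = (-10 - 142*(-20)) + 3155 = (-10 + 2840) + 3155 = 2830 + 3155 = 5985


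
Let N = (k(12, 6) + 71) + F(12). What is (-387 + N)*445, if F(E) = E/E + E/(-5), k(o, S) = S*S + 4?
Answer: -123443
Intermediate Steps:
k(o, S) = 4 + S² (k(o, S) = S² + 4 = 4 + S²)
F(E) = 1 - E/5 (F(E) = 1 + E*(-⅕) = 1 - E/5)
N = 548/5 (N = ((4 + 6²) + 71) + (1 - ⅕*12) = ((4 + 36) + 71) + (1 - 12/5) = (40 + 71) - 7/5 = 111 - 7/5 = 548/5 ≈ 109.60)
(-387 + N)*445 = (-387 + 548/5)*445 = -1387/5*445 = -123443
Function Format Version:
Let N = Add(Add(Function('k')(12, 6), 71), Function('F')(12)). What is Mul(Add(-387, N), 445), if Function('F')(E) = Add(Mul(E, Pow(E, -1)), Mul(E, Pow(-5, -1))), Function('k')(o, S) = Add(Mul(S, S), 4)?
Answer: -123443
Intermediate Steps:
Function('k')(o, S) = Add(4, Pow(S, 2)) (Function('k')(o, S) = Add(Pow(S, 2), 4) = Add(4, Pow(S, 2)))
Function('F')(E) = Add(1, Mul(Rational(-1, 5), E)) (Function('F')(E) = Add(1, Mul(E, Rational(-1, 5))) = Add(1, Mul(Rational(-1, 5), E)))
N = Rational(548, 5) (N = Add(Add(Add(4, Pow(6, 2)), 71), Add(1, Mul(Rational(-1, 5), 12))) = Add(Add(Add(4, 36), 71), Add(1, Rational(-12, 5))) = Add(Add(40, 71), Rational(-7, 5)) = Add(111, Rational(-7, 5)) = Rational(548, 5) ≈ 109.60)
Mul(Add(-387, N), 445) = Mul(Add(-387, Rational(548, 5)), 445) = Mul(Rational(-1387, 5), 445) = -123443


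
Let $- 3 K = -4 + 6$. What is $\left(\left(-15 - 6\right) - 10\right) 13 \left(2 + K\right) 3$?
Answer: $-1612$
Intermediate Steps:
$K = - \frac{2}{3}$ ($K = - \frac{-4 + 6}{3} = \left(- \frac{1}{3}\right) 2 = - \frac{2}{3} \approx -0.66667$)
$\left(\left(-15 - 6\right) - 10\right) 13 \left(2 + K\right) 3 = \left(\left(-15 - 6\right) - 10\right) 13 \left(2 - \frac{2}{3}\right) 3 = \left(-21 - 10\right) 13 \cdot \frac{4}{3} \cdot 3 = \left(-31\right) 13 \cdot 4 = \left(-403\right) 4 = -1612$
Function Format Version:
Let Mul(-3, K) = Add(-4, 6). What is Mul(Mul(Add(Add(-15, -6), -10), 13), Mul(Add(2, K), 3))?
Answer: -1612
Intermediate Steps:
K = Rational(-2, 3) (K = Mul(Rational(-1, 3), Add(-4, 6)) = Mul(Rational(-1, 3), 2) = Rational(-2, 3) ≈ -0.66667)
Mul(Mul(Add(Add(-15, -6), -10), 13), Mul(Add(2, K), 3)) = Mul(Mul(Add(Add(-15, -6), -10), 13), Mul(Add(2, Rational(-2, 3)), 3)) = Mul(Mul(Add(-21, -10), 13), Mul(Rational(4, 3), 3)) = Mul(Mul(-31, 13), 4) = Mul(-403, 4) = -1612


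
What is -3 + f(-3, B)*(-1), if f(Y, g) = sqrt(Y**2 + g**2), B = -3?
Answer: -3 - 3*sqrt(2) ≈ -7.2426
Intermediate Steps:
-3 + f(-3, B)*(-1) = -3 + sqrt((-3)**2 + (-3)**2)*(-1) = -3 + sqrt(9 + 9)*(-1) = -3 + sqrt(18)*(-1) = -3 + (3*sqrt(2))*(-1) = -3 - 3*sqrt(2)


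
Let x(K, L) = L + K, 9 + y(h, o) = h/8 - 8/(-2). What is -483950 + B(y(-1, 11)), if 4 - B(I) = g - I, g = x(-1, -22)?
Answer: -3871425/8 ≈ -4.8393e+5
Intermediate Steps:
y(h, o) = -5 + h/8 (y(h, o) = -9 + (h/8 - 8/(-2)) = -9 + (h*(⅛) - 8*(-½)) = -9 + (h/8 + 4) = -9 + (4 + h/8) = -5 + h/8)
x(K, L) = K + L
g = -23 (g = -1 - 22 = -23)
B(I) = 27 + I (B(I) = 4 - (-23 - I) = 4 + (23 + I) = 27 + I)
-483950 + B(y(-1, 11)) = -483950 + (27 + (-5 + (⅛)*(-1))) = -483950 + (27 + (-5 - ⅛)) = -483950 + (27 - 41/8) = -483950 + 175/8 = -3871425/8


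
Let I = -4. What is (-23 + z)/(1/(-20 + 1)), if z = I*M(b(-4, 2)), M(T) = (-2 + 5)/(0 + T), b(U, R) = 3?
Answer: 513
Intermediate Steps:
M(T) = 3/T
z = -4 (z = -12/3 = -4*1 = -4)
(-23 + z)/(1/(-20 + 1)) = (-23 - 4)/(1/(-20 + 1)) = -27/(1/(-19)) = -27/(-1/19) = -27*(-19) = 513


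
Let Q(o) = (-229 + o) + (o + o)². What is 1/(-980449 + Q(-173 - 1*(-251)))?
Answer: -1/956264 ≈ -1.0457e-6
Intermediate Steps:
Q(o) = -229 + o + 4*o² (Q(o) = (-229 + o) + (2*o)² = (-229 + o) + 4*o² = -229 + o + 4*o²)
1/(-980449 + Q(-173 - 1*(-251))) = 1/(-980449 + (-229 + (-173 - 1*(-251)) + 4*(-173 - 1*(-251))²)) = 1/(-980449 + (-229 + (-173 + 251) + 4*(-173 + 251)²)) = 1/(-980449 + (-229 + 78 + 4*78²)) = 1/(-980449 + (-229 + 78 + 4*6084)) = 1/(-980449 + (-229 + 78 + 24336)) = 1/(-980449 + 24185) = 1/(-956264) = -1/956264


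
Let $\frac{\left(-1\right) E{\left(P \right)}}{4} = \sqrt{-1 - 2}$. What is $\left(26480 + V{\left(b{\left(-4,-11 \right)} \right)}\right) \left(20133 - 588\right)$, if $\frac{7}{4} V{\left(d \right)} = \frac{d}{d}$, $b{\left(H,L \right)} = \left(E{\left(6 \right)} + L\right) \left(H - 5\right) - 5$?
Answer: $\frac{3622939380}{7} \approx 5.1756 \cdot 10^{8}$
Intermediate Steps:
$E{\left(P \right)} = - 4 i \sqrt{3}$ ($E{\left(P \right)} = - 4 \sqrt{-1 - 2} = - 4 \sqrt{-3} = - 4 i \sqrt{3}$)
$b{\left(H,L \right)} = -5 + \left(-5 + H\right) \left(L - 4 i \sqrt{3}\right)$ ($b{\left(H,L \right)} = \left(- 4 i \sqrt{3} + L\right) \left(H - 5\right) - 5 = \left(L - 4 i \sqrt{3}\right) \left(-5 + H\right) - 5 = \left(-5 + H\right) \left(L - 4 i \sqrt{3}\right) - 5 = -5 + \left(-5 + H\right) \left(L - 4 i \sqrt{3}\right)$)
$V{\left(d \right)} = \frac{4}{7}$ ($V{\left(d \right)} = \frac{4 \frac{d}{d}}{7} = \frac{4}{7} \cdot 1 = \frac{4}{7}$)
$\left(26480 + V{\left(b{\left(-4,-11 \right)} \right)}\right) \left(20133 - 588\right) = \left(26480 + \frac{4}{7}\right) \left(20133 - 588\right) = \frac{185364}{7} \cdot 19545 = \frac{3622939380}{7}$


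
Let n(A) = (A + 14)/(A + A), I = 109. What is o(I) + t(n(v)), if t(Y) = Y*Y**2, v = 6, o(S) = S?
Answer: 3068/27 ≈ 113.63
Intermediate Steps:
n(A) = (14 + A)/(2*A) (n(A) = (14 + A)/((2*A)) = (14 + A)*(1/(2*A)) = (14 + A)/(2*A))
t(Y) = Y**3
o(I) + t(n(v)) = 109 + ((1/2)*(14 + 6)/6)**3 = 109 + ((1/2)*(1/6)*20)**3 = 109 + (5/3)**3 = 109 + 125/27 = 3068/27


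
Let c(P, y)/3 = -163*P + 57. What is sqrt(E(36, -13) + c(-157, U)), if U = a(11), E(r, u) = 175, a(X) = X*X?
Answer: sqrt(77119) ≈ 277.70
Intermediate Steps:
a(X) = X**2
U = 121 (U = 11**2 = 121)
c(P, y) = 171 - 489*P (c(P, y) = 3*(-163*P + 57) = 3*(57 - 163*P) = 171 - 489*P)
sqrt(E(36, -13) + c(-157, U)) = sqrt(175 + (171 - 489*(-157))) = sqrt(175 + (171 + 76773)) = sqrt(175 + 76944) = sqrt(77119)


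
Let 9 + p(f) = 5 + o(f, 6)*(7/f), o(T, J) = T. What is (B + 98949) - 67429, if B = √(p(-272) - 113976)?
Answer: 31520 + I*√113973 ≈ 31520.0 + 337.6*I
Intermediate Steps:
p(f) = 3 (p(f) = -9 + (5 + f*(7/f)) = -9 + (5 + 7) = -9 + 12 = 3)
B = I*√113973 (B = √(3 - 113976) = √(-113973) = I*√113973 ≈ 337.6*I)
(B + 98949) - 67429 = (I*√113973 + 98949) - 67429 = (98949 + I*√113973) - 67429 = 31520 + I*√113973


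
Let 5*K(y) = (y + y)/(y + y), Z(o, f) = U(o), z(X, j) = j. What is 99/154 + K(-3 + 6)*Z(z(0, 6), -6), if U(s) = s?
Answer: 129/70 ≈ 1.8429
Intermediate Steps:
Z(o, f) = o
K(y) = ⅕ (K(y) = ((y + y)/(y + y))/5 = ((2*y)/((2*y)))/5 = ((2*y)*(1/(2*y)))/5 = (⅕)*1 = ⅕)
99/154 + K(-3 + 6)*Z(z(0, 6), -6) = 99/154 + (⅕)*6 = 99*(1/154) + 6/5 = 9/14 + 6/5 = 129/70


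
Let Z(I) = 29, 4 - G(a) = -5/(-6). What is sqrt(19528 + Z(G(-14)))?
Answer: 3*sqrt(2173) ≈ 139.85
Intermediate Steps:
G(a) = 19/6 (G(a) = 4 - (-5)/(-6) = 4 - (-5)*(-1)/6 = 4 - 1*5/6 = 4 - 5/6 = 19/6)
sqrt(19528 + Z(G(-14))) = sqrt(19528 + 29) = sqrt(19557) = 3*sqrt(2173)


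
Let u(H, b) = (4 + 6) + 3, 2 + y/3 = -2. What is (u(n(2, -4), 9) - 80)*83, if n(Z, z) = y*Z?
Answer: -5561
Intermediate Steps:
y = -12 (y = -6 + 3*(-2) = -6 - 6 = -12)
n(Z, z) = -12*Z
u(H, b) = 13 (u(H, b) = 10 + 3 = 13)
(u(n(2, -4), 9) - 80)*83 = (13 - 80)*83 = -67*83 = -5561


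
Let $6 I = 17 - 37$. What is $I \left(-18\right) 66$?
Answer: $3960$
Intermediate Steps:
$I = - \frac{10}{3}$ ($I = \frac{17 - 37}{6} = \frac{1}{6} \left(-20\right) = - \frac{10}{3} \approx -3.3333$)
$I \left(-18\right) 66 = \left(- \frac{10}{3}\right) \left(-18\right) 66 = 60 \cdot 66 = 3960$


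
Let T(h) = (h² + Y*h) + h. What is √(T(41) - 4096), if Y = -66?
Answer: 2*I*√1270 ≈ 71.274*I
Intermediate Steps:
T(h) = h² - 65*h (T(h) = (h² - 66*h) + h = h² - 65*h)
√(T(41) - 4096) = √(41*(-65 + 41) - 4096) = √(41*(-24) - 4096) = √(-984 - 4096) = √(-5080) = 2*I*√1270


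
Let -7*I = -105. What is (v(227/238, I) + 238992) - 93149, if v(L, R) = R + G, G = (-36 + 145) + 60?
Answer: 146027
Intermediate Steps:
I = 15 (I = -⅐*(-105) = 15)
G = 169 (G = 109 + 60 = 169)
v(L, R) = 169 + R (v(L, R) = R + 169 = 169 + R)
(v(227/238, I) + 238992) - 93149 = ((169 + 15) + 238992) - 93149 = (184 + 238992) - 93149 = 239176 - 93149 = 146027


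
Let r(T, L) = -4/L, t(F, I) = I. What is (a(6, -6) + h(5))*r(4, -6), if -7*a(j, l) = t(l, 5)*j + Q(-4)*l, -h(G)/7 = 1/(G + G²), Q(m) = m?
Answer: -1669/315 ≈ -5.2984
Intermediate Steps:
h(G) = -7/(G + G²)
a(j, l) = -5*j/7 + 4*l/7 (a(j, l) = -(5*j - 4*l)/7 = -(-4*l + 5*j)/7 = -5*j/7 + 4*l/7)
(a(6, -6) + h(5))*r(4, -6) = ((-5/7*6 + (4/7)*(-6)) - 7/(5*(1 + 5)))*(-4/(-6)) = ((-30/7 - 24/7) - 7*⅕/6)*(-4*(-⅙)) = (-54/7 - 7*⅕*⅙)*(⅔) = (-54/7 - 7/30)*(⅔) = -1669/210*⅔ = -1669/315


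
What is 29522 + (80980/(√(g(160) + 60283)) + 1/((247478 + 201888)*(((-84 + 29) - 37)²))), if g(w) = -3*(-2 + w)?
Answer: 112284973352129/3803433824 + 80980*√59809/59809 ≈ 29853.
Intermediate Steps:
g(w) = 6 - 3*w
29522 + (80980/(√(g(160) + 60283)) + 1/((247478 + 201888)*(((-84 + 29) - 37)²))) = 29522 + (80980/(√((6 - 3*160) + 60283)) + 1/((247478 + 201888)*(((-84 + 29) - 37)²))) = 29522 + (80980/(√((6 - 480) + 60283)) + 1/(449366*((-55 - 37)²))) = 29522 + (80980/(√(-474 + 60283)) + 1/(449366*((-92)²))) = 29522 + (80980/(√59809) + (1/449366)/8464) = 29522 + (80980*(√59809/59809) + (1/449366)*(1/8464)) = 29522 + (80980*√59809/59809 + 1/3803433824) = 29522 + (1/3803433824 + 80980*√59809/59809) = 112284973352129/3803433824 + 80980*√59809/59809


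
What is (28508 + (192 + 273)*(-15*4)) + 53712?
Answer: 54320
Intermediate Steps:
(28508 + (192 + 273)*(-15*4)) + 53712 = (28508 + 465*(-60)) + 53712 = (28508 - 27900) + 53712 = 608 + 53712 = 54320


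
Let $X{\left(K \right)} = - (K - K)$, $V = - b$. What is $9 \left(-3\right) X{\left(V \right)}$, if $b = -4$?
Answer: $0$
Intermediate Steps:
$V = 4$ ($V = \left(-1\right) \left(-4\right) = 4$)
$X{\left(K \right)} = 0$ ($X{\left(K \right)} = \left(-1\right) 0 = 0$)
$9 \left(-3\right) X{\left(V \right)} = 9 \left(-3\right) 0 = \left(-27\right) 0 = 0$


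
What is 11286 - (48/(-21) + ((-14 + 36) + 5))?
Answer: 78829/7 ≈ 11261.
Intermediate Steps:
11286 - (48/(-21) + ((-14 + 36) + 5)) = 11286 - (-1/21*48 + (22 + 5)) = 11286 - (-16/7 + 27) = 11286 - 1*173/7 = 11286 - 173/7 = 78829/7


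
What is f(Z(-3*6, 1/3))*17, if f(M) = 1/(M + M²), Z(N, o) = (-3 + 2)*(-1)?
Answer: 17/2 ≈ 8.5000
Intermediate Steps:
Z(N, o) = 1 (Z(N, o) = -1*(-1) = 1)
f(Z(-3*6, 1/3))*17 = (1/(1*(1 + 1)))*17 = (1/2)*17 = (1*(½))*17 = (½)*17 = 17/2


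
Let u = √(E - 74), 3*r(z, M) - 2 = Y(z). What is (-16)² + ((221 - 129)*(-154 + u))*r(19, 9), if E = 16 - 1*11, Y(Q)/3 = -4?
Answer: 142448/3 - 920*I*√69/3 ≈ 47483.0 - 2547.4*I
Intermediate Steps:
Y(Q) = -12 (Y(Q) = 3*(-4) = -12)
r(z, M) = -10/3 (r(z, M) = ⅔ + (⅓)*(-12) = ⅔ - 4 = -10/3)
E = 5 (E = 16 - 11 = 5)
u = I*√69 (u = √(5 - 74) = √(-69) = I*√69 ≈ 8.3066*I)
(-16)² + ((221 - 129)*(-154 + u))*r(19, 9) = (-16)² + ((221 - 129)*(-154 + I*√69))*(-10/3) = 256 + (92*(-154 + I*√69))*(-10/3) = 256 + (-14168 + 92*I*√69)*(-10/3) = 256 + (141680/3 - 920*I*√69/3) = 142448/3 - 920*I*√69/3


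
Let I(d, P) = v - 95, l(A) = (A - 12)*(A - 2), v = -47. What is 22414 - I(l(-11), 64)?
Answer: 22556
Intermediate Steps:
l(A) = (-12 + A)*(-2 + A)
I(d, P) = -142 (I(d, P) = -47 - 95 = -142)
22414 - I(l(-11), 64) = 22414 - 1*(-142) = 22414 + 142 = 22556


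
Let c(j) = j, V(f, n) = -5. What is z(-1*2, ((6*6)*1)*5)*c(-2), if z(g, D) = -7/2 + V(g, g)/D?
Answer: 127/18 ≈ 7.0556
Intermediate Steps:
z(g, D) = -7/2 - 5/D
z(-1*2, ((6*6)*1)*5)*c(-2) = (-7/2 - 5/(((6*6)*1)*5))*(-2) = (-7/2 - 5/((36*1)*5))*(-2) = (-7/2 - 5/(36*5))*(-2) = (-7/2 - 5/180)*(-2) = (-7/2 - 5*1/180)*(-2) = (-7/2 - 1/36)*(-2) = -127/36*(-2) = 127/18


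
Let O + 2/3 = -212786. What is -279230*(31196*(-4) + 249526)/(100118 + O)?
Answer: 52247562990/169003 ≈ 3.0915e+5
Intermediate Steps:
O = -638360/3 (O = -⅔ - 212786 = -638360/3 ≈ -2.1279e+5)
-279230*(31196*(-4) + 249526)/(100118 + O) = -279230*(31196*(-4) + 249526)/(100118 - 638360/3) = -279230/((-338006/(3*(-124784 + 249526)))) = -279230/((-338006/3/124742)) = -279230/((-338006/3*1/124742)) = -279230/(-169003/187113) = -279230*(-187113/169003) = 52247562990/169003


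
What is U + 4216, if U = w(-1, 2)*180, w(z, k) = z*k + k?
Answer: 4216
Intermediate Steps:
w(z, k) = k + k*z (w(z, k) = k*z + k = k + k*z)
U = 0 (U = (2*(1 - 1))*180 = (2*0)*180 = 0*180 = 0)
U + 4216 = 0 + 4216 = 4216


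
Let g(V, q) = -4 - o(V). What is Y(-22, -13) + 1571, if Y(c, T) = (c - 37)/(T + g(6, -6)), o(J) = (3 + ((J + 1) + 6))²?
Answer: 428942/273 ≈ 1571.2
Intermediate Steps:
o(J) = (10 + J)² (o(J) = (3 + ((1 + J) + 6))² = (3 + (7 + J))² = (10 + J)²)
g(V, q) = -4 - (10 + V)²
Y(c, T) = (-37 + c)/(-260 + T) (Y(c, T) = (c - 37)/(T + (-4 - (10 + 6)²)) = (-37 + c)/(T + (-4 - 1*16²)) = (-37 + c)/(T + (-4 - 1*256)) = (-37 + c)/(T + (-4 - 256)) = (-37 + c)/(T - 260) = (-37 + c)/(-260 + T))
Y(-22, -13) + 1571 = (37 - 1*(-22))/(260 - 1*(-13)) + 1571 = (37 + 22)/(260 + 13) + 1571 = 59/273 + 1571 = 428942/273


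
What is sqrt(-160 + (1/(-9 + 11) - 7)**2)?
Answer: I*sqrt(471)/2 ≈ 10.851*I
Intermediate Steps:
sqrt(-160 + (1/(-9 + 11) - 7)**2) = sqrt(-160 + (1/2 - 7)**2) = sqrt(-160 + (-13/2)**2) = sqrt(-160 + 169/4) = sqrt(-471/4) = I*sqrt(471)/2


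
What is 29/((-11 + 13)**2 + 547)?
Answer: 1/19 ≈ 0.052632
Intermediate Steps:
29/((-11 + 13)**2 + 547) = 29/(2**2 + 547) = 29/(4 + 547) = 29/551 = (1/551)*29 = 1/19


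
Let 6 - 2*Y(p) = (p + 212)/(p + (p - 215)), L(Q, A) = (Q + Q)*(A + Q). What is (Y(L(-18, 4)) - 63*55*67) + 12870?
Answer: -173890984/793 ≈ -2.1928e+5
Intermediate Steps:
L(Q, A) = 2*Q*(A + Q) (L(Q, A) = (2*Q)*(A + Q) = 2*Q*(A + Q))
Y(p) = 3 - (212 + p)/(2*(-215 + 2*p)) (Y(p) = 3 - (p + 212)/(2*(p + (p - 215))) = 3 - (212 + p)/(2*(p + (-215 + p))) = 3 - (212 + p)/(2*(-215 + 2*p)))
(Y(L(-18, 4)) - 63*55*67) + 12870 = ((-1502 + 11*(2*(-18)*(4 - 18)))/(2*(-215 + 2*(2*(-18)*(4 - 18)))) - 63*55*67) + 12870 = ((-1502 + 11*(2*(-18)*(-14)))/(2*(-215 + 2*(2*(-18)*(-14)))) - 3465*67) + 12870 = ((-1502 + 11*504)/(2*(-215 + 2*504)) - 232155) + 12870 = ((-1502 + 5544)/(2*(-215 + 1008)) - 232155) + 12870 = ((½)*4042/793 - 232155) + 12870 = ((½)*(1/793)*4042 - 232155) + 12870 = (2021/793 - 232155) + 12870 = -184096894/793 + 12870 = -173890984/793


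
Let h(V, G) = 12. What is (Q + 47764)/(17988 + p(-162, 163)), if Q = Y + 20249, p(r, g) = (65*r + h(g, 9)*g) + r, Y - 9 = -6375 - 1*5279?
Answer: 14092/2313 ≈ 6.0925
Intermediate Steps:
Y = -11645 (Y = 9 + (-6375 - 1*5279) = 9 + (-6375 - 5279) = 9 - 11654 = -11645)
p(r, g) = 12*g + 66*r (p(r, g) = (65*r + 12*g) + r = (12*g + 65*r) + r = 12*g + 66*r)
Q = 8604 (Q = -11645 + 20249 = 8604)
(Q + 47764)/(17988 + p(-162, 163)) = (8604 + 47764)/(17988 + (12*163 + 66*(-162))) = 56368/(17988 + (1956 - 10692)) = 56368/(17988 - 8736) = 56368/9252 = 56368*(1/9252) = 14092/2313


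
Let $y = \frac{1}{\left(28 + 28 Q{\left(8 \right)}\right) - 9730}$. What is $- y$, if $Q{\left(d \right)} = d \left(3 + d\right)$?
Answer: $\frac{1}{7238} \approx 0.00013816$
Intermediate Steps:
$y = - \frac{1}{7238}$ ($y = \frac{1}{\left(28 + 28 \cdot 8 \left(3 + 8\right)\right) - 9730} = \frac{1}{\left(28 + 28 \cdot 8 \cdot 11\right) - 9730} = \frac{1}{\left(28 + 28 \cdot 88\right) - 9730} = \frac{1}{\left(28 + 2464\right) - 9730} = \frac{1}{2492 - 9730} = \frac{1}{-7238} = - \frac{1}{7238} \approx -0.00013816$)
$- y = \left(-1\right) \left(- \frac{1}{7238}\right) = \frac{1}{7238}$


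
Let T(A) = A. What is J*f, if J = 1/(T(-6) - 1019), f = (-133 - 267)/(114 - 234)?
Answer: -2/615 ≈ -0.0032520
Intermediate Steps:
f = 10/3 (f = -400/(-120) = -400*(-1/120) = 10/3 ≈ 3.3333)
J = -1/1025 (J = 1/(-6 - 1019) = 1/(-1025) = -1/1025 ≈ -0.00097561)
J*f = -1/1025*10/3 = -2/615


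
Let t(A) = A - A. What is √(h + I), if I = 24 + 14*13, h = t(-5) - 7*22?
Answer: 2*√13 ≈ 7.2111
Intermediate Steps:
t(A) = 0
h = -154 (h = 0 - 7*22 = 0 - 154 = -154)
I = 206 (I = 24 + 182 = 206)
√(h + I) = √(-154 + 206) = √52 = 2*√13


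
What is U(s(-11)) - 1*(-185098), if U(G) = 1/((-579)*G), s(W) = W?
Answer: 1178889163/6369 ≈ 1.8510e+5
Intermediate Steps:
U(G) = -1/(579*G)
U(s(-11)) - 1*(-185098) = -1/579/(-11) - 1*(-185098) = -1/579*(-1/11) + 185098 = 1/6369 + 185098 = 1178889163/6369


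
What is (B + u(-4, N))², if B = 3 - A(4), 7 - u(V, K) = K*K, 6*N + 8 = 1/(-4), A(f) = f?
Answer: 69169/4096 ≈ 16.887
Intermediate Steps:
N = -11/8 (N = -4/3 + (⅙)/(-4) = -4/3 + (⅙)*(-¼) = -4/3 - 1/24 = -11/8 ≈ -1.3750)
u(V, K) = 7 - K² (u(V, K) = 7 - K*K = 7 - K²)
B = -1 (B = 3 - 1*4 = 3 - 4 = -1)
(B + u(-4, N))² = (-1 + (7 - (-11/8)²))² = (-1 + (7 - 1*121/64))² = (-1 + (7 - 121/64))² = (-1 + 327/64)² = (263/64)² = 69169/4096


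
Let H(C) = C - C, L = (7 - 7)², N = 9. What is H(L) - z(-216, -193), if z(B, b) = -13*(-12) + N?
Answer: -165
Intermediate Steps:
L = 0 (L = 0² = 0)
H(C) = 0
z(B, b) = 165 (z(B, b) = -13*(-12) + 9 = 156 + 9 = 165)
H(L) - z(-216, -193) = 0 - 1*165 = 0 - 165 = -165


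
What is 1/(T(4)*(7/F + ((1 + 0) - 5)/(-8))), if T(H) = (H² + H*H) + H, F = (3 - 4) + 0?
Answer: -1/234 ≈ -0.0042735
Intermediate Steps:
F = -1 (F = -1 + 0 = -1)
T(H) = H + 2*H² (T(H) = (H² + H²) + H = 2*H² + H = H + 2*H²)
1/(T(4)*(7/F + ((1 + 0) - 5)/(-8))) = 1/((4*(1 + 2*4))*(7/(-1) + ((1 + 0) - 5)/(-8))) = 1/((4*(1 + 8))*(7*(-1) + (1 - 5)*(-⅛))) = 1/((4*9)*(-7 - 4*(-⅛))) = 1/(36*(-7 + ½)) = 1/(36*(-13/2)) = 1/(-234) = -1/234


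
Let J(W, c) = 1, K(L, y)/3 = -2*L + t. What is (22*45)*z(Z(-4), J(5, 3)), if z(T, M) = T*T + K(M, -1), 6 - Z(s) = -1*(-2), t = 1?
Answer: 12870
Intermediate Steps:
Z(s) = 4 (Z(s) = 6 - (-1)*(-2) = 6 - 1*2 = 6 - 2 = 4)
K(L, y) = 3 - 6*L (K(L, y) = 3*(-2*L + 1) = 3*(1 - 2*L) = 3 - 6*L)
z(T, M) = 3 + T**2 - 6*M (z(T, M) = T*T + (3 - 6*M) = T**2 + (3 - 6*M) = 3 + T**2 - 6*M)
(22*45)*z(Z(-4), J(5, 3)) = (22*45)*(3 + 4**2 - 6*1) = 990*(3 + 16 - 6) = 990*13 = 12870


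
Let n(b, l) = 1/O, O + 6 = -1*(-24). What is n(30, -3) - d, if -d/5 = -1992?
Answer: -179279/18 ≈ -9959.9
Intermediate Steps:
d = 9960 (d = -5*(-1992) = 9960)
O = 18 (O = -6 - 1*(-24) = -6 + 24 = 18)
n(b, l) = 1/18
n(30, -3) - d = 1/18 - 1*9960 = 1/18 - 9960 = -179279/18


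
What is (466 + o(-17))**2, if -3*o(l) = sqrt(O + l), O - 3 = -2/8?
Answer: (2796 - I*sqrt(57))**2/36 ≈ 2.1715e+5 - 1172.7*I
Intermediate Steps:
O = 11/4 (O = 3 - 2/8 = 3 - 2*1/8 = 3 - 1/4 = 11/4 ≈ 2.7500)
o(l) = -sqrt(11/4 + l)/3
(466 + o(-17))**2 = (466 - sqrt(11 + 4*(-17))/6)**2 = (466 - sqrt(11 - 68)/6)**2 = (466 - I*sqrt(57)/6)**2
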